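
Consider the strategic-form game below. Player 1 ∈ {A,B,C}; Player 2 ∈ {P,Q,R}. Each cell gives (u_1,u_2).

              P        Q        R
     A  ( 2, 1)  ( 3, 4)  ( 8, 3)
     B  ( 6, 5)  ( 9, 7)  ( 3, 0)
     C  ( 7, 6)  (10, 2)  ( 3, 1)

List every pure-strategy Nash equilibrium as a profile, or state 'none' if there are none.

PSNE = {(C,P)}

(A,P): not NE [P1→C gives 7>2; P2→Q gives 4>1]
(A,Q): not NE [P1→C gives 10>3]
(A,R): not NE [P2→Q gives 4>3]
(B,P): not NE [P1→C gives 7>6; P2→Q gives 7>5]
(B,Q): not NE [P1→C gives 10>9]
(B,R): not NE [P1→A gives 8>3; P2→Q gives 7>0]
(C,P): NE
(C,Q): not NE [P2→P gives 6>2]
(C,R): not NE [P1→A gives 8>3; P2→P gives 6>1]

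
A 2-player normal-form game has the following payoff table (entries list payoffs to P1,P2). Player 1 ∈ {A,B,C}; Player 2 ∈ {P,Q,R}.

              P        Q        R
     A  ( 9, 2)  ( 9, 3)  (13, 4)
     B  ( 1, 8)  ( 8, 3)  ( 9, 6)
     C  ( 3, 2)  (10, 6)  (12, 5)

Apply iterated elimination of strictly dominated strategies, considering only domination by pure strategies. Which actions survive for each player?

Remaining: P1:{A,C} P2:{Q,R}

P1 drop B (A beats it: P:9>1 Q:9>8 R:13>9)
P2 drop P (Q beats it: A:3>2 C:6>2)
P1→{A,C} P2→{Q,R}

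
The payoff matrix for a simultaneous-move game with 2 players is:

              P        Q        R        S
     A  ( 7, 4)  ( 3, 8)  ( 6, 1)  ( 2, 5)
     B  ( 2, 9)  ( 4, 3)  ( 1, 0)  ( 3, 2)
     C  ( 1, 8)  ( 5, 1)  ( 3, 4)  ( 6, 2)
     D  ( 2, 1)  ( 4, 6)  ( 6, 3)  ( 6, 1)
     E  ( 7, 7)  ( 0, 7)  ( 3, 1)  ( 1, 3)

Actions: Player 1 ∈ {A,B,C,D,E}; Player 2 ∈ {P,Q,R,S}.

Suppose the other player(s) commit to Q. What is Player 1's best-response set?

u_1(A vs Q) = 3
u_1(B vs Q) = 4
u_1(C vs Q) = 5
u_1(D vs Q) = 4
u_1(E vs Q) = 0
max payoff 5 at {C}

argmax u_1 = {C}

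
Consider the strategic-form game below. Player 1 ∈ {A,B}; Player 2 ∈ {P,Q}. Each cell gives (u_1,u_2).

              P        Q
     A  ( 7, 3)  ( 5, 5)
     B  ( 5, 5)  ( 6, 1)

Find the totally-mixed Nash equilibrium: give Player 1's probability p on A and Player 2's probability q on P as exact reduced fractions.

P1 indiff ⇒ q·7+(1-q)·5 = q·5+(1-q)·6 ⇒ q(2) = (1-q)(1) ⇒ q = 1/3
P2 indiff ⇒ p·3+(1-p)·5 = p·5+(1-p)·1 ⇒ p(-2) = (1-p)(-4) ⇒ p = 2/3

(p,q) = (2/3, 1/3)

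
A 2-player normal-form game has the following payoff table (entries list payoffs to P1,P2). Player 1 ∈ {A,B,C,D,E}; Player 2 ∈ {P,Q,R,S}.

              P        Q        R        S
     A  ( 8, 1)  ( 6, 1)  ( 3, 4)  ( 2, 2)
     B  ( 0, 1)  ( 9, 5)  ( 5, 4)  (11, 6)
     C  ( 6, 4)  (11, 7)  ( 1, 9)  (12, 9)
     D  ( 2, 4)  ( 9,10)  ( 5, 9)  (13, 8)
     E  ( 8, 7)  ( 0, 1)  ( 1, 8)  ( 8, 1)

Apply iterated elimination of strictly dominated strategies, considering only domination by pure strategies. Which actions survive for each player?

Survivors P1:{B,C,D} P2:{Q,R,S}

P2 drop P (R beats it: A:4>1 B:4>1 C:9>4 D:9>4 E:8>7)
P1 drop A (B beats it: Q:9>6 R:5>3 S:11>2)
P1 drop E (B beats it: Q:9>0 R:5>1 S:11>8)
P1→{B,C,D} P2→{Q,R,S}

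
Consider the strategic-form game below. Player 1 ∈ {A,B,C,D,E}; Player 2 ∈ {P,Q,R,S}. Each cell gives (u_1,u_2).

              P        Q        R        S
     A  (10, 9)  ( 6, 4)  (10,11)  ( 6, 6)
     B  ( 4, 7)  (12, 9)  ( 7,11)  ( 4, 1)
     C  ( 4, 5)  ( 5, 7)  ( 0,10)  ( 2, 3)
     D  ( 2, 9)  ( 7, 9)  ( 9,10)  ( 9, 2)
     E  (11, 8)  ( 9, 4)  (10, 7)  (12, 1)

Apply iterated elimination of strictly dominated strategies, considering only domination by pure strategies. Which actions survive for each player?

P1 drop C (A beats it: P:10>4 Q:6>5 R:10>0 S:6>2)
P1 drop D (E beats it: P:11>2 Q:9>7 R:10>9 S:12>9)
P2 drop Q (R beats it: A:11>4 B:11>9 E:7>4)
P1 drop B (A beats it: P:10>4 R:10>7 S:6>4)
P2 drop S (P beats it: A:9>6 E:8>1)
P1→{A,E} P2→{P,R}

Survivors P1:{A,E} P2:{P,R}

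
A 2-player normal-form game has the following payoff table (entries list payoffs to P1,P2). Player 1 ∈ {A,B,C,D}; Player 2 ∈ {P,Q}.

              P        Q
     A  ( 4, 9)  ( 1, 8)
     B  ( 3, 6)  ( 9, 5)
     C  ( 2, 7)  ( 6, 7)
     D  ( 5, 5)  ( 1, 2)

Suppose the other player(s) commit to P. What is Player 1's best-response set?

P1 best: {D}

u_1(A vs P) = 4
u_1(B vs P) = 3
u_1(C vs P) = 2
u_1(D vs P) = 5
max payoff 5 at {D}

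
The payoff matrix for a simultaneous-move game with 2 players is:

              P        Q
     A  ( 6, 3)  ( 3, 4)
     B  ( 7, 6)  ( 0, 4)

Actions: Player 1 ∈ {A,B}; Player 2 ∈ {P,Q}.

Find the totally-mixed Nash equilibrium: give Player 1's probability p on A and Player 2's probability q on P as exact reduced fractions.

P1 indiff ⇒ q·6+(1-q)·3 = q·7+(1-q)·0 ⇒ q(-1) = (1-q)(-3) ⇒ q = 3/4
P2 indiff ⇒ p·3+(1-p)·6 = p·4+(1-p)·4 ⇒ p(-1) = (1-p)(-2) ⇒ p = 2/3

P1 mixes 2/3 on A; P2 mixes 3/4 on P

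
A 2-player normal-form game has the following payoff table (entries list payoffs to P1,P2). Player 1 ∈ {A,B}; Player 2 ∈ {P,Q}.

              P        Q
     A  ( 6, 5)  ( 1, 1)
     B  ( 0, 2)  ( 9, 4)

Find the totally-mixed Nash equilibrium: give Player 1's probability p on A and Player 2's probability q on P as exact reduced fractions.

P1 indiff ⇒ q·6+(1-q)·1 = q·0+(1-q)·9 ⇒ q(6) = (1-q)(8) ⇒ q = 4/7
P2 indiff ⇒ p·5+(1-p)·2 = p·1+(1-p)·4 ⇒ p(4) = (1-p)(2) ⇒ p = 1/3

(p,q) = (1/3, 4/7)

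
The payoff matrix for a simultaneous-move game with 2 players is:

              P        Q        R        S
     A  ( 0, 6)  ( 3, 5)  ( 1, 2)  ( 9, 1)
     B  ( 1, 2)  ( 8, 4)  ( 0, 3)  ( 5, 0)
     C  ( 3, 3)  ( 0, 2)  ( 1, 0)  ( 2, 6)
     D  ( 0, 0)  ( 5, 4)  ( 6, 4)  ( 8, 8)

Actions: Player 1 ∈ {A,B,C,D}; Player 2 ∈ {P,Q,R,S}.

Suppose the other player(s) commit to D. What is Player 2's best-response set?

argmax u_2 = {S}

u_2(P vs D) = 0
u_2(Q vs D) = 4
u_2(R vs D) = 4
u_2(S vs D) = 8
max payoff 8 at {S}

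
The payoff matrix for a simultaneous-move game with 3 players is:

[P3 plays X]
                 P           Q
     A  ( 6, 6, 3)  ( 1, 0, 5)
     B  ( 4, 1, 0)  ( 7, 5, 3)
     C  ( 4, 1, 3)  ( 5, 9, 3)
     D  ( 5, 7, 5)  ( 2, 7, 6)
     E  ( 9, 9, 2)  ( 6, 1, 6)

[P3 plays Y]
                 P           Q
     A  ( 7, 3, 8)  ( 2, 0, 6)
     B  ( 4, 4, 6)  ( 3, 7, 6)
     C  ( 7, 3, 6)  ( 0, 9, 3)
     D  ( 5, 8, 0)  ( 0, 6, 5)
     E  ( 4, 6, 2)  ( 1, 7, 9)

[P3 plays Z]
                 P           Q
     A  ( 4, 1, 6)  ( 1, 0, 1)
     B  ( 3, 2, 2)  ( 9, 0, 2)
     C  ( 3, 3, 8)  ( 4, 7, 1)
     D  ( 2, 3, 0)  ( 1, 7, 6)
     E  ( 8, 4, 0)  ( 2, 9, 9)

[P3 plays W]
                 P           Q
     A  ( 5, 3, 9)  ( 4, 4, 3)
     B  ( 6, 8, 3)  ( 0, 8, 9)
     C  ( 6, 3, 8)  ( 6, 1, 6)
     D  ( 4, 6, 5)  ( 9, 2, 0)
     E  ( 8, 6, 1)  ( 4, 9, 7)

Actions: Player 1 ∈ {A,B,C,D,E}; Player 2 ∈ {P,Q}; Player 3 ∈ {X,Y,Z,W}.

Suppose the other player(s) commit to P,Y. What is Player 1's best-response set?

P1 best: {A,C}

u_1(A vs P,Y) = 7
u_1(B vs P,Y) = 4
u_1(C vs P,Y) = 7
u_1(D vs P,Y) = 5
u_1(E vs P,Y) = 4
max payoff 7 at {A,C}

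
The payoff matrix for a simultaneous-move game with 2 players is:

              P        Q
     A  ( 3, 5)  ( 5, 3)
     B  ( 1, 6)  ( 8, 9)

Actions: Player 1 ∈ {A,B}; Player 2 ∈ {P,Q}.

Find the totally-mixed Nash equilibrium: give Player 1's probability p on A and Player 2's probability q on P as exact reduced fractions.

P1 mixes 3/5 on A; P2 mixes 3/5 on P

P1 indiff ⇒ q·3+(1-q)·5 = q·1+(1-q)·8 ⇒ q(2) = (1-q)(3) ⇒ q = 3/5
P2 indiff ⇒ p·5+(1-p)·6 = p·3+(1-p)·9 ⇒ p(2) = (1-p)(3) ⇒ p = 3/5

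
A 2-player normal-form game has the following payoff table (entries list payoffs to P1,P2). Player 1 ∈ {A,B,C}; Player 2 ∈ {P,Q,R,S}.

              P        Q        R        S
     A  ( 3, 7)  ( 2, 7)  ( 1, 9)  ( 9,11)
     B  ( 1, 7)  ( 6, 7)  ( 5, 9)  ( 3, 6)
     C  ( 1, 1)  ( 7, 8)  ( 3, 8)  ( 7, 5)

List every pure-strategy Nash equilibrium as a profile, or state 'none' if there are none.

(A,P): not NE [P2→S gives 11>7]
(A,Q): not NE [P1→C gives 7>2; P2→S gives 11>7]
(A,R): not NE [P1→B gives 5>1; P2→S gives 11>9]
(A,S): NE
(B,P): not NE [P1→A gives 3>1; P2→R gives 9>7]
(B,Q): not NE [P1→C gives 7>6; P2→R gives 9>7]
(B,R): NE
(B,S): not NE [P1→A gives 9>3; P2→R gives 9>6]
(C,P): not NE [P1→A gives 3>1; P2→R gives 8>1]
(C,Q): NE
(C,R): not NE [P1→B gives 5>3]
(C,S): not NE [P1→A gives 9>7; P2→R gives 8>5]

PSNE = {(A,S), (B,R), (C,Q)}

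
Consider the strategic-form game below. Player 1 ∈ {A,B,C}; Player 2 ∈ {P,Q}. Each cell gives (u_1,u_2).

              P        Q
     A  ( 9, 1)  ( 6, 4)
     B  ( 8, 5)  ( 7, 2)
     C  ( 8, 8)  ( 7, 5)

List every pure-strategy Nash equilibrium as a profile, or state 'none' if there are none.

(A,P): not NE [P2→Q gives 4>1]
(A,Q): not NE [P1→C gives 7>6]
(B,P): not NE [P1→A gives 9>8]
(B,Q): not NE [P2→P gives 5>2]
(C,P): not NE [P1→A gives 9>8]
(C,Q): not NE [P2→P gives 8>5]

PSNE: ∅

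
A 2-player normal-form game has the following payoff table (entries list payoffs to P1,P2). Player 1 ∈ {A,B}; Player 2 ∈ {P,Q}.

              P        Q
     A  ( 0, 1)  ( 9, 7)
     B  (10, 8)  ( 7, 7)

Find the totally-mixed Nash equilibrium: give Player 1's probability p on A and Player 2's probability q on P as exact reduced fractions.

P1 indiff ⇒ q·0+(1-q)·9 = q·10+(1-q)·7 ⇒ q(-10) = (1-q)(-2) ⇒ q = 1/6
P2 indiff ⇒ p·1+(1-p)·8 = p·7+(1-p)·7 ⇒ p(-6) = (1-p)(-1) ⇒ p = 1/7

p=1/7, q=1/6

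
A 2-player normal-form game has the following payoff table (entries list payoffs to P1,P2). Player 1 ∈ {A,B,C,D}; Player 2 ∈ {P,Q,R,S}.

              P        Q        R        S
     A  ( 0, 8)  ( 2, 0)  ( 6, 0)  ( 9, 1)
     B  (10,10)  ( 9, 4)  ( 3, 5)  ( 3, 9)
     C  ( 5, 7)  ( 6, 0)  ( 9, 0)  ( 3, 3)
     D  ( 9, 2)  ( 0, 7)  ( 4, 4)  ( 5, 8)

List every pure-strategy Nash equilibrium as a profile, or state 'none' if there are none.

(A,P): not NE [P1→B gives 10>0]
(A,Q): not NE [P1→B gives 9>2; P2→P gives 8>0]
(A,R): not NE [P1→C gives 9>6; P2→P gives 8>0]
(A,S): not NE [P2→P gives 8>1]
(B,P): NE
(B,Q): not NE [P2→P gives 10>4]
(B,R): not NE [P1→C gives 9>3; P2→P gives 10>5]
(B,S): not NE [P1→A gives 9>3; P2→P gives 10>9]
(C,P): not NE [P1→B gives 10>5]
(C,Q): not NE [P1→B gives 9>6; P2→P gives 7>0]
(C,R): not NE [P2→P gives 7>0]
(C,S): not NE [P1→A gives 9>3; P2→P gives 7>3]
(D,P): not NE [P1→B gives 10>9; P2→S gives 8>2]
(D,Q): not NE [P1→B gives 9>0; P2→S gives 8>7]
(D,R): not NE [P1→C gives 9>4; P2→S gives 8>4]
(D,S): not NE [P1→A gives 9>5]

PSNE = {(B,P)}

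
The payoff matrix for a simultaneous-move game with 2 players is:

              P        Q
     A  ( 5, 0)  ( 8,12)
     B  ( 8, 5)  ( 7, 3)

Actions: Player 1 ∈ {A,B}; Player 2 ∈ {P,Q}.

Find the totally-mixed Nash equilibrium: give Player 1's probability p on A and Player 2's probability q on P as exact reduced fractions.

p=1/7, q=1/4

P1 indiff ⇒ q·5+(1-q)·8 = q·8+(1-q)·7 ⇒ q(-3) = (1-q)(-1) ⇒ q = 1/4
P2 indiff ⇒ p·0+(1-p)·5 = p·12+(1-p)·3 ⇒ p(-12) = (1-p)(-2) ⇒ p = 1/7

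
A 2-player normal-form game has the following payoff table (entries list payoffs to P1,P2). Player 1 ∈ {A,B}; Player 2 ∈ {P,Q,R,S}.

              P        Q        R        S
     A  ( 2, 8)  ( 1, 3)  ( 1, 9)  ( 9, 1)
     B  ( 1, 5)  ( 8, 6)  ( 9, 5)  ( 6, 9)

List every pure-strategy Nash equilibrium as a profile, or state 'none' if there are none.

(A,P): not NE [P2→R gives 9>8]
(A,Q): not NE [P1→B gives 8>1; P2→R gives 9>3]
(A,R): not NE [P1→B gives 9>1]
(A,S): not NE [P2→R gives 9>1]
(B,P): not NE [P1→A gives 2>1; P2→S gives 9>5]
(B,Q): not NE [P2→S gives 9>6]
(B,R): not NE [P2→S gives 9>5]
(B,S): not NE [P1→A gives 9>6]

PSNE: ∅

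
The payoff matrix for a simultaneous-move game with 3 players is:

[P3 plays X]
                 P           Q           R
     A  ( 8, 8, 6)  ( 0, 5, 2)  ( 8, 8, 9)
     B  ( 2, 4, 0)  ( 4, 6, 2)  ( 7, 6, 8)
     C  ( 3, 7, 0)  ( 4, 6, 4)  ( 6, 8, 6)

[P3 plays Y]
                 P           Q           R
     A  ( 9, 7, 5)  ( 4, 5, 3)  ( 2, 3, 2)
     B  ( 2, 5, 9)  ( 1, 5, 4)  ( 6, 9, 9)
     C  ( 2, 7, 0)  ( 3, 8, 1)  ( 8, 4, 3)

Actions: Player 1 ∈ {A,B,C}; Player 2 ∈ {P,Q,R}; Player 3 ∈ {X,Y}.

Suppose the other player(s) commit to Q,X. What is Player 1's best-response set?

u_1(A vs Q,X) = 0
u_1(B vs Q,X) = 4
u_1(C vs Q,X) = 4
max payoff 4 at {B,C}

BR_1 = {B,C}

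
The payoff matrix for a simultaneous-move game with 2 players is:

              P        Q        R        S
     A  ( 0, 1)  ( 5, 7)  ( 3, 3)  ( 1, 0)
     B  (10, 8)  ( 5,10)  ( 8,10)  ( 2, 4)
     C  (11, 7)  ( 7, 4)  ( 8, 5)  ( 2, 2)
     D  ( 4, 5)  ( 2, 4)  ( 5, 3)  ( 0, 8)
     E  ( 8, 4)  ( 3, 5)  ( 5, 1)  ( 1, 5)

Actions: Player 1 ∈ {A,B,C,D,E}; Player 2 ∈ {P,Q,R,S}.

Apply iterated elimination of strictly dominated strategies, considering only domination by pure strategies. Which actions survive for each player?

Remaining: P1:{B,C} P2:{P,Q,R}

P1 drop A (C beats it: P:11>0 Q:7>5 R:8>3 S:2>1)
P1 drop D (B beats it: P:10>4 Q:5>2 R:8>5 S:2>0)
P1 drop E (B beats it: P:10>8 Q:5>3 R:8>5 S:2>1)
P2 drop S (P beats it: B:8>4 C:7>2)
P1→{B,C} P2→{P,Q,R}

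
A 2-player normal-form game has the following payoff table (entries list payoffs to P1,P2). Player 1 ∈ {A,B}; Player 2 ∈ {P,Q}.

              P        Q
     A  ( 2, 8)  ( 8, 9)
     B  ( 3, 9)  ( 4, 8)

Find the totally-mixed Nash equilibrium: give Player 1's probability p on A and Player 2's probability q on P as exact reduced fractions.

p=1/2, q=4/5

P1 indiff ⇒ q·2+(1-q)·8 = q·3+(1-q)·4 ⇒ q(-1) = (1-q)(-4) ⇒ q = 4/5
P2 indiff ⇒ p·8+(1-p)·9 = p·9+(1-p)·8 ⇒ p(-1) = (1-p)(-1) ⇒ p = 1/2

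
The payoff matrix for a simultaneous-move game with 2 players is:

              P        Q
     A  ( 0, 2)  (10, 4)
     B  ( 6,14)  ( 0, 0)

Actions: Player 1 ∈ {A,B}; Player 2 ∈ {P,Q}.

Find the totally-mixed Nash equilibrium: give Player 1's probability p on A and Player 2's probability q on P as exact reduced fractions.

(p,q) = (7/8, 5/8)

P1 indiff ⇒ q·0+(1-q)·10 = q·6+(1-q)·0 ⇒ q(-6) = (1-q)(-10) ⇒ q = 5/8
P2 indiff ⇒ p·2+(1-p)·14 = p·4+(1-p)·0 ⇒ p(-2) = (1-p)(-14) ⇒ p = 7/8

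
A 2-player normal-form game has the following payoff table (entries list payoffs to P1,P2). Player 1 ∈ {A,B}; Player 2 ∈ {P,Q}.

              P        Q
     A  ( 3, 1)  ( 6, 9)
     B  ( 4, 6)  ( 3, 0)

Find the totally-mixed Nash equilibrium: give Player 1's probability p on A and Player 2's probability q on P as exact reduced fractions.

p=3/7, q=3/4

P1 indiff ⇒ q·3+(1-q)·6 = q·4+(1-q)·3 ⇒ q(-1) = (1-q)(-3) ⇒ q = 3/4
P2 indiff ⇒ p·1+(1-p)·6 = p·9+(1-p)·0 ⇒ p(-8) = (1-p)(-6) ⇒ p = 3/7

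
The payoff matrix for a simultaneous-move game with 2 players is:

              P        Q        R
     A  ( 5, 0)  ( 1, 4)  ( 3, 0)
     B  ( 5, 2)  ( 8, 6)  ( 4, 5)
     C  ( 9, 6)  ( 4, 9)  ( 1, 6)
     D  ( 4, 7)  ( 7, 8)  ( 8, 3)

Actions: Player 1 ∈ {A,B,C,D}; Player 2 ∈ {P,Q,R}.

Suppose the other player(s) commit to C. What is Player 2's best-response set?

P2 best: {Q}

u_2(P vs C) = 6
u_2(Q vs C) = 9
u_2(R vs C) = 6
max payoff 9 at {Q}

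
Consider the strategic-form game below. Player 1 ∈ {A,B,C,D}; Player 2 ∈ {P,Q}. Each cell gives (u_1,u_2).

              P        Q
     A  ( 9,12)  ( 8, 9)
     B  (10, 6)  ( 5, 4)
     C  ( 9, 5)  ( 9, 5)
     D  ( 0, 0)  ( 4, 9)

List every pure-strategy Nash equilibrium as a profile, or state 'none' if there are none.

(A,P): not NE [P1→B gives 10>9]
(A,Q): not NE [P1→C gives 9>8; P2→P gives 12>9]
(B,P): NE
(B,Q): not NE [P1→C gives 9>5; P2→P gives 6>4]
(C,P): not NE [P1→B gives 10>9]
(C,Q): NE
(D,P): not NE [P1→B gives 10>0; P2→Q gives 9>0]
(D,Q): not NE [P1→C gives 9>4]

PSNE = {(B,P), (C,Q)}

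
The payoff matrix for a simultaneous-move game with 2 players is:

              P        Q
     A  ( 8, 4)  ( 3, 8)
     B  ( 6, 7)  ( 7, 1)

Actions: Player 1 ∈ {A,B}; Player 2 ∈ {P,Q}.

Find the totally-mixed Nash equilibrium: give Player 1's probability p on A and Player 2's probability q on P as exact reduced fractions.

P1 indiff ⇒ q·8+(1-q)·3 = q·6+(1-q)·7 ⇒ q(2) = (1-q)(4) ⇒ q = 2/3
P2 indiff ⇒ p·4+(1-p)·7 = p·8+(1-p)·1 ⇒ p(-4) = (1-p)(-6) ⇒ p = 3/5

(p,q) = (3/5, 2/3)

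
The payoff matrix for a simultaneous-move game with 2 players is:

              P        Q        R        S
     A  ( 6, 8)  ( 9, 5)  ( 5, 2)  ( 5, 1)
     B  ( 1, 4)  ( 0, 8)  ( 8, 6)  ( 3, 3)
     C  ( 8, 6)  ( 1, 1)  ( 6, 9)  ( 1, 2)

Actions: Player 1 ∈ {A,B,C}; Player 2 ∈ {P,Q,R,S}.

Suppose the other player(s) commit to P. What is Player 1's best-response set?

u_1(A vs P) = 6
u_1(B vs P) = 1
u_1(C vs P) = 8
max payoff 8 at {C}

argmax u_1 = {C}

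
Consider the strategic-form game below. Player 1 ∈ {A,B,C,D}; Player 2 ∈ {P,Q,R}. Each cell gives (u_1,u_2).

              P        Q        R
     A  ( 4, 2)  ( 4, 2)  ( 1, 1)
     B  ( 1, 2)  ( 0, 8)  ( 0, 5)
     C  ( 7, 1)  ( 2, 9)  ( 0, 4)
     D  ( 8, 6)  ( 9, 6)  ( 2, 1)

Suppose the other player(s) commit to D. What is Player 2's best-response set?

u_2(P vs D) = 6
u_2(Q vs D) = 6
u_2(R vs D) = 1
max payoff 6 at {P,Q}

BR_2 = {P,Q}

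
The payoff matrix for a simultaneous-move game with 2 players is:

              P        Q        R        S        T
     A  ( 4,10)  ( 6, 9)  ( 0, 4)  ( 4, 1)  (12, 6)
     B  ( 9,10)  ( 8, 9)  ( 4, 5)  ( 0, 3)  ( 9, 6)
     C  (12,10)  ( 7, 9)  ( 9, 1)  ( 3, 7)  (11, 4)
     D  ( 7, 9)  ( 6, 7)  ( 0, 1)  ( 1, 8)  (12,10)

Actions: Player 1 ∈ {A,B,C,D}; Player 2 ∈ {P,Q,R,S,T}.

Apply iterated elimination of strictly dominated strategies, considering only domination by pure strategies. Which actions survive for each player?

IESDS → P1:{A,C,D} P2:{P,T}

P2 drop Q (P beats it: A:10>9 B:10>9 C:10>9 D:9>7)
P1 drop B (C beats it: P:12>9 R:9>4 S:3>0 T:11>9)
P2 drop R (P beats it: A:10>4 C:10>1 D:9>1)
P2 drop S (P beats it: A:10>1 C:10>7 D:9>8)
P1→{A,C,D} P2→{P,T}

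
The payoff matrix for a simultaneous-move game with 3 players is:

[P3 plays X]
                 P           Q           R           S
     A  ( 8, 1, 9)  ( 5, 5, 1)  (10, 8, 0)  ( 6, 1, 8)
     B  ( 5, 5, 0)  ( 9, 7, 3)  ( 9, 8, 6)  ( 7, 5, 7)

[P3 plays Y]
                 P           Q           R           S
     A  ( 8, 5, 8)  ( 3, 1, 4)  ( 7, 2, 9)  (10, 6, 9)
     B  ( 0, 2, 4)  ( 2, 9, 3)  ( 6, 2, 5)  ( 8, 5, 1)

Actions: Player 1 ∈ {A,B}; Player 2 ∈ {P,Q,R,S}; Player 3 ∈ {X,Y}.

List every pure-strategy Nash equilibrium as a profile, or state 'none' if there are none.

(A,P,X): not NE [P2→R gives 8>1]
(A,P,Y): not NE [P2→S gives 6>5; P3→X gives 9>8]
(A,Q,X): not NE [P1→B gives 9>5; P2→R gives 8>5; P3→Y gives 4>1]
(A,Q,Y): not NE [P2→S gives 6>1]
(A,R,X): not NE [P3→Y gives 9>0]
(A,R,Y): not NE [P2→S gives 6>2]
(A,S,X): not NE [P1→B gives 7>6; P2→R gives 8>1; P3→Y gives 9>8]
(A,S,Y): NE
(B,P,X): not NE [P1→A gives 8>5; P2→R gives 8>5; P3→Y gives 4>0]
(B,P,Y): not NE [P1→A gives 8>0; P2→Q gives 9>2]
(B,Q,X): not NE [P2→R gives 8>7]
(B,Q,Y): not NE [P1→A gives 3>2]
(B,R,X): not NE [P1→A gives 10>9]
(B,R,Y): not NE [P1→A gives 7>6; P2→Q gives 9>2; P3→X gives 6>5]
(B,S,X): not NE [P2→R gives 8>5]
(B,S,Y): not NE [P1→A gives 10>8; P2→Q gives 9>5; P3→X gives 7>1]

PSNE = {(A,S,Y)}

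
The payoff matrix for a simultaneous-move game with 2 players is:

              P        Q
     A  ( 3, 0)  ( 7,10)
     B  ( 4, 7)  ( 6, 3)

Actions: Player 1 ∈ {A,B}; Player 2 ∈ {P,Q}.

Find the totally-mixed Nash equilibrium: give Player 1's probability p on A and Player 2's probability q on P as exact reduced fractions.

P1 indiff ⇒ q·3+(1-q)·7 = q·4+(1-q)·6 ⇒ q(-1) = (1-q)(-1) ⇒ q = 1/2
P2 indiff ⇒ p·0+(1-p)·7 = p·10+(1-p)·3 ⇒ p(-10) = (1-p)(-4) ⇒ p = 2/7

P1 mixes 2/7 on A; P2 mixes 1/2 on P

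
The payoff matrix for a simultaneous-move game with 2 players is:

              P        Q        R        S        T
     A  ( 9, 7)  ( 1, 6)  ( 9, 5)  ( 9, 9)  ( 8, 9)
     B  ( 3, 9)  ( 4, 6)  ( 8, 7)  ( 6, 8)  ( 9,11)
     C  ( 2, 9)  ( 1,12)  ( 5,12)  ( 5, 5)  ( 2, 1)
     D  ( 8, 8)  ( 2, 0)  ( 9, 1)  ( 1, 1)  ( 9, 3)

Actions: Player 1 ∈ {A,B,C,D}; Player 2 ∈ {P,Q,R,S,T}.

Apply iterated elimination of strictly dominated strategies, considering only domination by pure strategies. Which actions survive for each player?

IESDS → P1:{A,B,D} P2:{P,S,T}

P1 drop C (B beats it: P:3>2 Q:4>1 R:8>5 S:6>5 T:9>2)
P2 drop Q (P beats it: A:7>6 B:9>6 D:8>0)
P2 drop R (P beats it: A:7>5 B:9>7 D:8>1)
P1→{A,B,D} P2→{P,S,T}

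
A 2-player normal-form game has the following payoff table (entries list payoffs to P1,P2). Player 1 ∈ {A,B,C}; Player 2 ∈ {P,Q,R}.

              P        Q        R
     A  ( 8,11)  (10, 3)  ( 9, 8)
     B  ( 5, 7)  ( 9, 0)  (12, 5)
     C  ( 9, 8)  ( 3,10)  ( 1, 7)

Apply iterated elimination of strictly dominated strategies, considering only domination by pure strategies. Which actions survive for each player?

P2 drop R (P beats it: A:11>8 B:7>5 C:8>7)
P1 drop B (A beats it: P:8>5 Q:10>9)
P1→{A,C} P2→{P,Q}

IESDS → P1:{A,C} P2:{P,Q}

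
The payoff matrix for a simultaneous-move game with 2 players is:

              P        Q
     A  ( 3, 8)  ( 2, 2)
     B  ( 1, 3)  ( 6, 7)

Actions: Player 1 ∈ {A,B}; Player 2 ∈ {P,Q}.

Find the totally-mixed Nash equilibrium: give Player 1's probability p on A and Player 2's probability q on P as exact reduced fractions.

(p,q) = (2/5, 2/3)

P1 indiff ⇒ q·3+(1-q)·2 = q·1+(1-q)·6 ⇒ q(2) = (1-q)(4) ⇒ q = 2/3
P2 indiff ⇒ p·8+(1-p)·3 = p·2+(1-p)·7 ⇒ p(6) = (1-p)(4) ⇒ p = 2/5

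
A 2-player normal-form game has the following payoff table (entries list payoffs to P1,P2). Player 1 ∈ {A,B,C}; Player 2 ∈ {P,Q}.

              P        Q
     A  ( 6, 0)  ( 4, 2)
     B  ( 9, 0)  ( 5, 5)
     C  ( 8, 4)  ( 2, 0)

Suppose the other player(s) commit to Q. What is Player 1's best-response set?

P1 best: {B}

u_1(A vs Q) = 4
u_1(B vs Q) = 5
u_1(C vs Q) = 2
max payoff 5 at {B}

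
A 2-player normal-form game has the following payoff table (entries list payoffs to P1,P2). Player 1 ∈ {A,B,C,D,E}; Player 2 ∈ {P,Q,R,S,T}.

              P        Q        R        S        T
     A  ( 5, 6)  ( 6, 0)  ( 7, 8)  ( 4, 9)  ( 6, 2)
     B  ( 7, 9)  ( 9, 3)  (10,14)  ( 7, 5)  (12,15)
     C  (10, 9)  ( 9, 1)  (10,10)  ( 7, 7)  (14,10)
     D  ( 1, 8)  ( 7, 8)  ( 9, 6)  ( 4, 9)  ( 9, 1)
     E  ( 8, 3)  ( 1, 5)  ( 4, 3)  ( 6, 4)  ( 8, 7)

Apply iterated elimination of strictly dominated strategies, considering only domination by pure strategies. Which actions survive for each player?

Remaining: P1:{B,C} P2:{R,T}

P1 drop A (B beats it: P:7>5 Q:9>6 R:10>7 S:7>4 T:12>6)
P1 drop D (B beats it: P:7>1 Q:9>7 R:10>9 S:7>4 T:12>9)
P1 drop E (C beats it: P:10>8 Q:9>1 R:10>4 S:7>6 T:14>8)
P2 drop P (R beats it: B:14>9 C:10>9)
P2 drop Q (R beats it: B:14>3 C:10>1)
P2 drop S (R beats it: B:14>5 C:10>7)
P1→{B,C} P2→{R,T}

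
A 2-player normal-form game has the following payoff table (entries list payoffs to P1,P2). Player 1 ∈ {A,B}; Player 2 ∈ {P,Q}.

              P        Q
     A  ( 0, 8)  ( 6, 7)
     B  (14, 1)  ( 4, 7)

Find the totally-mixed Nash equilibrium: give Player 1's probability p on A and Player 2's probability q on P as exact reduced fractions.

P1 indiff ⇒ q·0+(1-q)·6 = q·14+(1-q)·4 ⇒ q(-14) = (1-q)(-2) ⇒ q = 1/8
P2 indiff ⇒ p·8+(1-p)·1 = p·7+(1-p)·7 ⇒ p(1) = (1-p)(6) ⇒ p = 6/7

P1 mixes 6/7 on A; P2 mixes 1/8 on P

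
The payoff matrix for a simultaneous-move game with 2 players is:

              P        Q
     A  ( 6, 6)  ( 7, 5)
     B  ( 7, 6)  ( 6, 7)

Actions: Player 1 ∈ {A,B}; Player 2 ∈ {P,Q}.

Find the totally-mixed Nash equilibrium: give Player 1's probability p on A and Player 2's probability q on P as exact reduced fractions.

p=1/2, q=1/2

P1 indiff ⇒ q·6+(1-q)·7 = q·7+(1-q)·6 ⇒ q(-1) = (1-q)(-1) ⇒ q = 1/2
P2 indiff ⇒ p·6+(1-p)·6 = p·5+(1-p)·7 ⇒ p(1) = (1-p)(1) ⇒ p = 1/2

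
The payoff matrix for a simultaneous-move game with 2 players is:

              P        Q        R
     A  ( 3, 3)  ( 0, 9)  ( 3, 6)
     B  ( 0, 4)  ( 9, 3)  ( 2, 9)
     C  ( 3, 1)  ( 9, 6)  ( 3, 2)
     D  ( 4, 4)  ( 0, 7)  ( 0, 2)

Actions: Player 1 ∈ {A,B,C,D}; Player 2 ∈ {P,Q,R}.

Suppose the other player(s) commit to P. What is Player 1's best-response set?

argmax u_1 = {D}

u_1(A vs P) = 3
u_1(B vs P) = 0
u_1(C vs P) = 3
u_1(D vs P) = 4
max payoff 4 at {D}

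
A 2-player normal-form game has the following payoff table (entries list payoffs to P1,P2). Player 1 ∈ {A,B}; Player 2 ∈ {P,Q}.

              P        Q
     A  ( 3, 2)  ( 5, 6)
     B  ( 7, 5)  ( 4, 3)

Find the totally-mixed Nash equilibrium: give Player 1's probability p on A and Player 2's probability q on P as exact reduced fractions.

P1 indiff ⇒ q·3+(1-q)·5 = q·7+(1-q)·4 ⇒ q(-4) = (1-q)(-1) ⇒ q = 1/5
P2 indiff ⇒ p·2+(1-p)·5 = p·6+(1-p)·3 ⇒ p(-4) = (1-p)(-2) ⇒ p = 1/3

(p,q) = (1/3, 1/5)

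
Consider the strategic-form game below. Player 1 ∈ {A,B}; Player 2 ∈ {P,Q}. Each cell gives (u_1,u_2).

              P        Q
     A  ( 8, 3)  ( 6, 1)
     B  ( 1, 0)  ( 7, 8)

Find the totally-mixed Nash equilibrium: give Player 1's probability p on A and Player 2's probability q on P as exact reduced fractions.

P1 indiff ⇒ q·8+(1-q)·6 = q·1+(1-q)·7 ⇒ q(7) = (1-q)(1) ⇒ q = 1/8
P2 indiff ⇒ p·3+(1-p)·0 = p·1+(1-p)·8 ⇒ p(2) = (1-p)(8) ⇒ p = 4/5

P1 mixes 4/5 on A; P2 mixes 1/8 on P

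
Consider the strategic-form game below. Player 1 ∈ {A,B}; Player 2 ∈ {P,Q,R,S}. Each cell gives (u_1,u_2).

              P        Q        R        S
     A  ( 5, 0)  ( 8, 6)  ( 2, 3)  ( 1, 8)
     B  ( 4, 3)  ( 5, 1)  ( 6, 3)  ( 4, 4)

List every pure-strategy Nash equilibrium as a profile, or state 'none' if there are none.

NE set: (B,S)

(A,P): not NE [P2→S gives 8>0]
(A,Q): not NE [P2→S gives 8>6]
(A,R): not NE [P1→B gives 6>2; P2→S gives 8>3]
(A,S): not NE [P1→B gives 4>1]
(B,P): not NE [P1→A gives 5>4; P2→S gives 4>3]
(B,Q): not NE [P1→A gives 8>5; P2→S gives 4>1]
(B,R): not NE [P2→S gives 4>3]
(B,S): NE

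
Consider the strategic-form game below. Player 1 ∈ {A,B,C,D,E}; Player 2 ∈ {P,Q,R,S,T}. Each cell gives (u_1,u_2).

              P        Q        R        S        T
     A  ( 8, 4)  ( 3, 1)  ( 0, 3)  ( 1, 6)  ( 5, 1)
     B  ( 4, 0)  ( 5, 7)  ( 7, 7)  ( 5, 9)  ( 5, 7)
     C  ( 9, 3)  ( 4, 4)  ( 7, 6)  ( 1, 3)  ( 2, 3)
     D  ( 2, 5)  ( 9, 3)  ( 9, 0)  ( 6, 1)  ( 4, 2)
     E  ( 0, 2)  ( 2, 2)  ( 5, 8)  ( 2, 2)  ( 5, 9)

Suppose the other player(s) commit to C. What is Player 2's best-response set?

u_2(P vs C) = 3
u_2(Q vs C) = 4
u_2(R vs C) = 6
u_2(S vs C) = 3
u_2(T vs C) = 3
max payoff 6 at {R}

BR_2 = {R}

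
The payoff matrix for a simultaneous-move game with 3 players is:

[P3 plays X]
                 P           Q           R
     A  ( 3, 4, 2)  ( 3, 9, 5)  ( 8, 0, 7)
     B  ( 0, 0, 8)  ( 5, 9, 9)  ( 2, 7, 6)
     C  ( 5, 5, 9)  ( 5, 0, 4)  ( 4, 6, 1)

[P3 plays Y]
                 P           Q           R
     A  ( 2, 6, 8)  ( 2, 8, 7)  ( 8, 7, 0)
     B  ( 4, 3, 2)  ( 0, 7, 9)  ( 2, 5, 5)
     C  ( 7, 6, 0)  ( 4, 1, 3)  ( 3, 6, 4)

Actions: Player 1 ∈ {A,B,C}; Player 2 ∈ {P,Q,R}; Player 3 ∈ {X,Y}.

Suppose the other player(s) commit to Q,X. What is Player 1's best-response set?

argmax u_1 = {B,C}

u_1(A vs Q,X) = 3
u_1(B vs Q,X) = 5
u_1(C vs Q,X) = 5
max payoff 5 at {B,C}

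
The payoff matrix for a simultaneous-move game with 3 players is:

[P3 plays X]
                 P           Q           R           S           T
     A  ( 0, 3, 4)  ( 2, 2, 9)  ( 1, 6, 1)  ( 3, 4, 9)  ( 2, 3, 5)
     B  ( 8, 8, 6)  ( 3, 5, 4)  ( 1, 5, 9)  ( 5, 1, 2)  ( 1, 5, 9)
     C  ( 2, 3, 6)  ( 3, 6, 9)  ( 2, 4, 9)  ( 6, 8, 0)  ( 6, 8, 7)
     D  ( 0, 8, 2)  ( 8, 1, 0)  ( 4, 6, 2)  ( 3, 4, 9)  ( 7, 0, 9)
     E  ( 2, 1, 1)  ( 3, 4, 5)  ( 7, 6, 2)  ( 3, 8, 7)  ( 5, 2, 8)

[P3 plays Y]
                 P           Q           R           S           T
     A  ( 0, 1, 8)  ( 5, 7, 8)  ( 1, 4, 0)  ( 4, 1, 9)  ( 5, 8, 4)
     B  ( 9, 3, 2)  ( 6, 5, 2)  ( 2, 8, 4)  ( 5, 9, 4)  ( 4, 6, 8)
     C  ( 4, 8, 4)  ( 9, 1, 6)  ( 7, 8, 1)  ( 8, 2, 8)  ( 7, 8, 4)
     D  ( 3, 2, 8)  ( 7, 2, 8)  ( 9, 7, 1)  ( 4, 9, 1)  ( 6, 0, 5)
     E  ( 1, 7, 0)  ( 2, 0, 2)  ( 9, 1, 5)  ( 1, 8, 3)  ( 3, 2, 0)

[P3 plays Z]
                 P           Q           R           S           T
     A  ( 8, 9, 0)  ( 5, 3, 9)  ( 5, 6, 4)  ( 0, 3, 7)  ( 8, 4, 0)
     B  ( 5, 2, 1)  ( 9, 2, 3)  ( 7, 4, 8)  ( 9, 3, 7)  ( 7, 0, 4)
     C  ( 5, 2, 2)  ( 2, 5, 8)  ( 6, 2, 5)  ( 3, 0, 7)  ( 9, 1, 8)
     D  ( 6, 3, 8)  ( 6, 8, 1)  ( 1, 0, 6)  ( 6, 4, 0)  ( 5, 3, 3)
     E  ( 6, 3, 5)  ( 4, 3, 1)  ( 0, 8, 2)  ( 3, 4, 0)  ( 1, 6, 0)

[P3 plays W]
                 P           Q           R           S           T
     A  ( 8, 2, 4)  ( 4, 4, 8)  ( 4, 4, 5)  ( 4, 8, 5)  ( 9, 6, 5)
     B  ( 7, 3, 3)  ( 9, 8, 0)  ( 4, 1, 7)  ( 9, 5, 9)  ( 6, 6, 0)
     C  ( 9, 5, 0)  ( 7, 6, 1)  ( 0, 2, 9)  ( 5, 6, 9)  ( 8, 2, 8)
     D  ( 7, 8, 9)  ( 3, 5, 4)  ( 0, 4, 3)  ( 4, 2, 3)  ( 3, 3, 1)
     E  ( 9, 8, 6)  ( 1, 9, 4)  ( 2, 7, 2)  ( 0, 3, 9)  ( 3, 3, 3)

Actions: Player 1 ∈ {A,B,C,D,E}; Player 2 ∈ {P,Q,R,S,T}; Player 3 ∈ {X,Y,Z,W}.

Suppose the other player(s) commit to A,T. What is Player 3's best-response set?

u_3(X vs A,T) = 5
u_3(Y vs A,T) = 4
u_3(Z vs A,T) = 0
u_3(W vs A,T) = 5
max payoff 5 at {X,W}

P3 best: {X,W}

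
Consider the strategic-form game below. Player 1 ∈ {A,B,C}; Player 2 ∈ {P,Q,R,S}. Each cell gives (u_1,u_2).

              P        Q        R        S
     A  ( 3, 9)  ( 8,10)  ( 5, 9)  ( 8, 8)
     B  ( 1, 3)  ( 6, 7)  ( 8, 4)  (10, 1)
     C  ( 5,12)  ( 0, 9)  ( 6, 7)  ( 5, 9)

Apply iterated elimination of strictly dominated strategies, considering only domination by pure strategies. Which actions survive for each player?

P2 drop R (Q beats it: A:10>9 B:7>4 C:9>7)
P2 drop S (P beats it: A:9>8 B:3>1 C:12>9)
P1 drop B (A beats it: P:3>1 Q:8>6)
P1→{A,C} P2→{P,Q}

Survivors P1:{A,C} P2:{P,Q}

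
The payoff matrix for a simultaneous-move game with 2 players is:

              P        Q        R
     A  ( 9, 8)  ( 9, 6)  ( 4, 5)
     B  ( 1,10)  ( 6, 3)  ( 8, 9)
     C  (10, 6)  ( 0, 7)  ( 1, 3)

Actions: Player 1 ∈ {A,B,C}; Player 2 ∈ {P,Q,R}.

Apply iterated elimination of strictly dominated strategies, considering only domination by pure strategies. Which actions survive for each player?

P2 drop R (P beats it: A:8>5 B:10>9 C:6>3)
P1 drop B (A beats it: P:9>1 Q:9>6)
P1→{A,C} P2→{P,Q}

Survivors P1:{A,C} P2:{P,Q}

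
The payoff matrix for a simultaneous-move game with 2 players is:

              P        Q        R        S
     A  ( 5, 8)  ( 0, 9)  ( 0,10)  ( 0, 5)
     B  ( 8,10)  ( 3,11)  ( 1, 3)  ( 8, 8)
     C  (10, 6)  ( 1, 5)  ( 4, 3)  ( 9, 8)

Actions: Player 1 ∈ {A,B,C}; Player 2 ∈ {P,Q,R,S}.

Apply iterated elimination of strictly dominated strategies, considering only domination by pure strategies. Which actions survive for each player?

IESDS → P1:{B,C} P2:{P,Q,S}

P1 drop A (B beats it: P:8>5 Q:3>0 R:1>0 S:8>0)
P2 drop R (P beats it: B:10>3 C:6>3)
P1→{B,C} P2→{P,Q,S}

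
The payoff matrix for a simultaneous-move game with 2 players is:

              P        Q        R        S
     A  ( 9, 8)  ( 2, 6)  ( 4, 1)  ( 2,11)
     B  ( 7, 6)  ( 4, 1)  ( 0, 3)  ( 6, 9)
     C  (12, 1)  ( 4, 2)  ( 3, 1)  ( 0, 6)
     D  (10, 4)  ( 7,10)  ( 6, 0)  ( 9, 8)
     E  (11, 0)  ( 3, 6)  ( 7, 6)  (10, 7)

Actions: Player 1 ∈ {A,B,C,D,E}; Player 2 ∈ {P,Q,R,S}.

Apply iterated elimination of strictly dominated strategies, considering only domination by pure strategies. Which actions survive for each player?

IESDS → P1:{D,E} P2:{Q,S}

P1 drop A (D beats it: P:10>9 Q:7>2 R:6>4 S:9>2)
P1 drop B (D beats it: P:10>7 Q:7>4 R:6>0 S:9>6)
P2 drop P (Q beats it: C:2>1 D:10>4 E:6>0)
P1 drop C (D beats it: Q:7>4 R:6>3 S:9>0)
P2 drop R (S beats it: D:8>0 E:7>6)
P1→{D,E} P2→{Q,S}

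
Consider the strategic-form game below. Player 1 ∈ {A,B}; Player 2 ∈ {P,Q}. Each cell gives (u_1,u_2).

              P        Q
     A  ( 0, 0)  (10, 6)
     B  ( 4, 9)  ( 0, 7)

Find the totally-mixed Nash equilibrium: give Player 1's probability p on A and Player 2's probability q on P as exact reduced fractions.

p=1/4, q=5/7

P1 indiff ⇒ q·0+(1-q)·10 = q·4+(1-q)·0 ⇒ q(-4) = (1-q)(-10) ⇒ q = 5/7
P2 indiff ⇒ p·0+(1-p)·9 = p·6+(1-p)·7 ⇒ p(-6) = (1-p)(-2) ⇒ p = 1/4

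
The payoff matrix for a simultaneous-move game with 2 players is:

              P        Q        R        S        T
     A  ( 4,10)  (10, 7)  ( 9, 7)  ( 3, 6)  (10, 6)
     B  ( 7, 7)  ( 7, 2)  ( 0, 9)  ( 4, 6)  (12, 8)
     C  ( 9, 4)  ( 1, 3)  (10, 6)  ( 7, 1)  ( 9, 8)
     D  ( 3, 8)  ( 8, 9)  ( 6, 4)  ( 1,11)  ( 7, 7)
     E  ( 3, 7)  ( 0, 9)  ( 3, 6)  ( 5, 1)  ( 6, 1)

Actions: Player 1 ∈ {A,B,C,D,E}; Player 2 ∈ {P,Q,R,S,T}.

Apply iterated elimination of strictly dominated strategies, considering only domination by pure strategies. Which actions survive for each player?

IESDS → P1:{A,B,C} P2:{P,R,T}

P1 drop D (A beats it: P:4>3 Q:10>8 R:9>6 S:3>1 T:10>7)
P1 drop E (C beats it: P:9>3 Q:1>0 R:10>3 S:7>5 T:9>6)
P2 drop Q (P beats it: A:10>7 B:7>2 C:4>3)
P2 drop S (P beats it: A:10>6 B:7>6 C:4>1)
P1→{A,B,C} P2→{P,R,T}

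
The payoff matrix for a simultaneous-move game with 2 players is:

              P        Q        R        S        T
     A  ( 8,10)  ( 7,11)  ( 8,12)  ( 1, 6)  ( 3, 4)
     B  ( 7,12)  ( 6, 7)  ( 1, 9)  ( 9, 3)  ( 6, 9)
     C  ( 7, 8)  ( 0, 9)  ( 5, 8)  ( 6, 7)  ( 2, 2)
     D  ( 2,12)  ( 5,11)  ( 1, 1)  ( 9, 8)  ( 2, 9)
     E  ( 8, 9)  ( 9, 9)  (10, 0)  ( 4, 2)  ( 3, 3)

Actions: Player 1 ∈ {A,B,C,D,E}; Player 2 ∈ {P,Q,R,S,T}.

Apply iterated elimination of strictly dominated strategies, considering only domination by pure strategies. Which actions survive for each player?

Remaining: P1:{A,E} P2:{P,Q,R}

P2 drop S (P beats it: A:10>6 B:12>3 C:8>7 D:12>8 E:9>2)
P1 drop C (A beats it: P:8>7 Q:7>0 R:8>5 T:3>2)
P1 drop D (A beats it: P:8>2 Q:7>5 R:8>1 T:3>2)
P2 drop T (P beats it: A:10>4 B:12>9 E:9>3)
P1 drop B (A beats it: P:8>7 Q:7>6 R:8>1)
P1→{A,E} P2→{P,Q,R}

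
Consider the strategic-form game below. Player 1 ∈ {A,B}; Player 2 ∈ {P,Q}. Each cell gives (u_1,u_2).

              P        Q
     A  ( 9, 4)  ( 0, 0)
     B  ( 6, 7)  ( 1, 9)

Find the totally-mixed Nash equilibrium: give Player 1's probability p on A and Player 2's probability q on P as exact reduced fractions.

p=1/3, q=1/4

P1 indiff ⇒ q·9+(1-q)·0 = q·6+(1-q)·1 ⇒ q(3) = (1-q)(1) ⇒ q = 1/4
P2 indiff ⇒ p·4+(1-p)·7 = p·0+(1-p)·9 ⇒ p(4) = (1-p)(2) ⇒ p = 1/3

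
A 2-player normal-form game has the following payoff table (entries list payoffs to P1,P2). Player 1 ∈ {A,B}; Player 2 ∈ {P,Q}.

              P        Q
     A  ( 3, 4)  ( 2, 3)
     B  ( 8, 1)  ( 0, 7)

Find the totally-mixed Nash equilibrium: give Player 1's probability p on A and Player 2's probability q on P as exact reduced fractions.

P1 indiff ⇒ q·3+(1-q)·2 = q·8+(1-q)·0 ⇒ q(-5) = (1-q)(-2) ⇒ q = 2/7
P2 indiff ⇒ p·4+(1-p)·1 = p·3+(1-p)·7 ⇒ p(1) = (1-p)(6) ⇒ p = 6/7

(p,q) = (6/7, 2/7)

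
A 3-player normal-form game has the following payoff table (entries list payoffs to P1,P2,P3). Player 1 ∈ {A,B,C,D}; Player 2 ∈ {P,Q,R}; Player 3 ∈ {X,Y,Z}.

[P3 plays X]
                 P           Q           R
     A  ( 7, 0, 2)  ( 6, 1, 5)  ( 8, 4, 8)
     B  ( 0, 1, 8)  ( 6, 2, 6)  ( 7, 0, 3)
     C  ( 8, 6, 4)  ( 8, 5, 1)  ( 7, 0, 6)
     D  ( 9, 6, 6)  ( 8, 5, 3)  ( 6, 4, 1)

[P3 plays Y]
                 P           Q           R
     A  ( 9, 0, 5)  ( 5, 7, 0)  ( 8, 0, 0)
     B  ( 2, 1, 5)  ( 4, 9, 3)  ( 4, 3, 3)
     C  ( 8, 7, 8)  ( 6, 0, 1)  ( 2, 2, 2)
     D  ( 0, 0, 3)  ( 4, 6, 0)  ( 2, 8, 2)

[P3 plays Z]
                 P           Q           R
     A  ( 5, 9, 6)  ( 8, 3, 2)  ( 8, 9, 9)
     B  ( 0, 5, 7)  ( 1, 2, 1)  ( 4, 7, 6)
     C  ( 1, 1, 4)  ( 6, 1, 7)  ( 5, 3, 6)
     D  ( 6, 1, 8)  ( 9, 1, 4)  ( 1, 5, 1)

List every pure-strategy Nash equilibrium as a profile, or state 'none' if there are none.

Nash profiles: (A,R,Z)

(A,P,X): not NE [P1→D gives 9>7; P2→R gives 4>0; P3→Z gives 6>2]
(A,P,Y): not NE [P2→Q gives 7>0; P3→Z gives 6>5]
(A,P,Z): not NE [P1→D gives 6>5]
(A,Q,X): not NE [P1→D gives 8>6; P2→R gives 4>1]
(A,Q,Y): not NE [P1→C gives 6>5; P3→X gives 5>0]
(A,Q,Z): not NE [P1→D gives 9>8; P2→R gives 9>3; P3→X gives 5>2]
(A,R,X): not NE [P3→Z gives 9>8]
(A,R,Y): not NE [P2→Q gives 7>0; P3→Z gives 9>0]
(A,R,Z): NE
(B,P,X): not NE [P1→D gives 9>0; P2→Q gives 2>1]
(B,P,Y): not NE [P1→A gives 9>2; P2→Q gives 9>1; P3→X gives 8>5]
(B,P,Z): not NE [P1→D gives 6>0; P2→R gives 7>5; P3→X gives 8>7]
(B,Q,X): not NE [P1→D gives 8>6]
(B,Q,Y): not NE [P1→C gives 6>4; P3→X gives 6>3]
(B,Q,Z): not NE [P1→D gives 9>1; P2→R gives 7>2; P3→X gives 6>1]
(B,R,X): not NE [P1→A gives 8>7; P2→Q gives 2>0; P3→Z gives 6>3]
(B,R,Y): not NE [P1→A gives 8>4; P2→Q gives 9>3; P3→Z gives 6>3]
(B,R,Z): not NE [P1→A gives 8>4]
(C,P,X): not NE [P1→D gives 9>8; P3→Y gives 8>4]
(C,P,Y): not NE [P1→A gives 9>8]
(C,P,Z): not NE [P1→D gives 6>1; P2→R gives 3>1; P3→Y gives 8>4]
(C,Q,X): not NE [P2→P gives 6>5; P3→Z gives 7>1]
(C,Q,Y): not NE [P2→P gives 7>0; P3→Z gives 7>1]
(C,Q,Z): not NE [P1→D gives 9>6; P2→R gives 3>1]
(C,R,X): not NE [P1→A gives 8>7; P2→P gives 6>0]
(C,R,Y): not NE [P1→A gives 8>2; P2→P gives 7>2; P3→Z gives 6>2]
(C,R,Z): not NE [P1→A gives 8>5]
(D,P,X): not NE [P3→Z gives 8>6]
(D,P,Y): not NE [P1→A gives 9>0; P2→R gives 8>0; P3→Z gives 8>3]
(D,P,Z): not NE [P2→R gives 5>1]
(D,Q,X): not NE [P2→P gives 6>5; P3→Z gives 4>3]
(D,Q,Y): not NE [P1→C gives 6>4; P2→R gives 8>6; P3→Z gives 4>0]
(D,Q,Z): not NE [P2→R gives 5>1]
(D,R,X): not NE [P1→A gives 8>6; P2→P gives 6>4; P3→Y gives 2>1]
(D,R,Y): not NE [P1→A gives 8>2]
(D,R,Z): not NE [P1→A gives 8>1; P3→Y gives 2>1]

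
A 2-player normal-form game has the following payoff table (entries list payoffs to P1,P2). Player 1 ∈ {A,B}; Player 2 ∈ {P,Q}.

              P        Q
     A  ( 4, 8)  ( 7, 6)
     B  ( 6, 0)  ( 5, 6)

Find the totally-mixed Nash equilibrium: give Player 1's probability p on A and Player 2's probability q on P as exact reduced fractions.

P1 mixes 3/4 on A; P2 mixes 1/2 on P

P1 indiff ⇒ q·4+(1-q)·7 = q·6+(1-q)·5 ⇒ q(-2) = (1-q)(-2) ⇒ q = 1/2
P2 indiff ⇒ p·8+(1-p)·0 = p·6+(1-p)·6 ⇒ p(2) = (1-p)(6) ⇒ p = 3/4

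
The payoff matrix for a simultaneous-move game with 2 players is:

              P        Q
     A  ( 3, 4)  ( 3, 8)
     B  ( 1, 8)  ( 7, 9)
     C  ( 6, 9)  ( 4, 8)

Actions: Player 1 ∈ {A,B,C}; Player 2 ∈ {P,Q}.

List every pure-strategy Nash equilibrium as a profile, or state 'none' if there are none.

PSNE = {(B,Q), (C,P)}

(A,P): not NE [P1→C gives 6>3; P2→Q gives 8>4]
(A,Q): not NE [P1→B gives 7>3]
(B,P): not NE [P1→C gives 6>1; P2→Q gives 9>8]
(B,Q): NE
(C,P): NE
(C,Q): not NE [P1→B gives 7>4; P2→P gives 9>8]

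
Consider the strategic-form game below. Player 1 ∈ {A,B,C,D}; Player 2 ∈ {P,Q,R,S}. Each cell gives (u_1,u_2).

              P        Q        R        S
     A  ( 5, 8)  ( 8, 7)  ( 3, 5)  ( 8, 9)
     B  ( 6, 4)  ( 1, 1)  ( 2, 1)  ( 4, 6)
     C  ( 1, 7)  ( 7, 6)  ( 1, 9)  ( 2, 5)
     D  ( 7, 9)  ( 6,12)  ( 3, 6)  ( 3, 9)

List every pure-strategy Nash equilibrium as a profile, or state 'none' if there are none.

(A,P): not NE [P1→D gives 7>5; P2→S gives 9>8]
(A,Q): not NE [P2→S gives 9>7]
(A,R): not NE [P2→S gives 9>5]
(A,S): NE
(B,P): not NE [P1→D gives 7>6; P2→S gives 6>4]
(B,Q): not NE [P1→A gives 8>1; P2→S gives 6>1]
(B,R): not NE [P1→D gives 3>2; P2→S gives 6>1]
(B,S): not NE [P1→A gives 8>4]
(C,P): not NE [P1→D gives 7>1; P2→R gives 9>7]
(C,Q): not NE [P1→A gives 8>7; P2→R gives 9>6]
(C,R): not NE [P1→D gives 3>1]
(C,S): not NE [P1→A gives 8>2; P2→R gives 9>5]
(D,P): not NE [P2→Q gives 12>9]
(D,Q): not NE [P1→A gives 8>6]
(D,R): not NE [P2→Q gives 12>6]
(D,S): not NE [P1→A gives 8>3; P2→Q gives 12>9]

Nash profiles: (A,S)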